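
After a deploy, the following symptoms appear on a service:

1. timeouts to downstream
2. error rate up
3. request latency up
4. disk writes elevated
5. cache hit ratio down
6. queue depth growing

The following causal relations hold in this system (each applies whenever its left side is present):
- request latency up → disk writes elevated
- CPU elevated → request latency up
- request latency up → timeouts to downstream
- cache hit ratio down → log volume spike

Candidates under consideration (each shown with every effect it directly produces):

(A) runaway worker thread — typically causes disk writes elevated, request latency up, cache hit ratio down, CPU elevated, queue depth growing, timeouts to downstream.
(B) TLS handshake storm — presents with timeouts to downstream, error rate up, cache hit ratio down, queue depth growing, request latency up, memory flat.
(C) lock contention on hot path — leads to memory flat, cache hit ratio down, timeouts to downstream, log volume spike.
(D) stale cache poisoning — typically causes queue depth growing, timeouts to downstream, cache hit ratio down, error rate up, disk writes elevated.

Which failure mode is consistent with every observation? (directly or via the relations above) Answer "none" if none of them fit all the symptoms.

B

Per-candidate check:
(A) runaway worker thread — does not account for error rate up
(B) TLS handshake storm — timeouts to downstream yes; error rate up yes; request latency up yes; disk writes elevated yes (via request latency up → disk writes elevated); cache hit ratio down yes; queue depth growing yes
(C) lock contention on hot path — timeouts to downstream yes; error rate up NO; request latency up NO; disk writes elevated NO; cache hit ratio down yes; queue depth growing NO
(D) stale cache poisoning — does not account for request latency up
Only (B) is consistent with every observation.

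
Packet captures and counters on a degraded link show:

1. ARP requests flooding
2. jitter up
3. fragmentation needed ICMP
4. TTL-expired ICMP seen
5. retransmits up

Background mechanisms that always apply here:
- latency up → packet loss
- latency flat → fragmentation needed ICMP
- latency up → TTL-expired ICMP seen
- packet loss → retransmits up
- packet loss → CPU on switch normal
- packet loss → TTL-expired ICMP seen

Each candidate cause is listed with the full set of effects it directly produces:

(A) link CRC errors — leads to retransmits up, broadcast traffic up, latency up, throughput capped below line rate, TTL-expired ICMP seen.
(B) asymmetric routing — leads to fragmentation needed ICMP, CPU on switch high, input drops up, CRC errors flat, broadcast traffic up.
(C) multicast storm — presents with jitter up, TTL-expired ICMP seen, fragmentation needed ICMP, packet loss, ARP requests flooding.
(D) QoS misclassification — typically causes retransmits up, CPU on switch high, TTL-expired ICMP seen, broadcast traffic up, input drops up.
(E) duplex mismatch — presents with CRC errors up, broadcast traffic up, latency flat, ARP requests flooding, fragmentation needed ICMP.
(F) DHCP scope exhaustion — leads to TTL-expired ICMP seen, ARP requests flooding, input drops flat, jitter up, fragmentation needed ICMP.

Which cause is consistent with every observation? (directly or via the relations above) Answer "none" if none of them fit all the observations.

C

Testing each hypothesis:
(A) link CRC errors — does not account for ARP requests flooding, jitter up, fragmentation needed ICMP
(B) asymmetric routing — does not account for ARP requests flooding, jitter up, TTL-expired ICMP seen, retransmits up
(C) multicast storm — accounts for every observation (retransmits up by packet loss → retransmits up)
(D) QoS misclassification — does not account for ARP requests flooding, jitter up, fragmentation needed ICMP
(E) duplex mismatch — does not account for jitter up, TTL-expired ICMP seen, retransmits up
(F) DHCP scope exhaustion — does not account for retransmits up
Only (C) is consistent with every observation.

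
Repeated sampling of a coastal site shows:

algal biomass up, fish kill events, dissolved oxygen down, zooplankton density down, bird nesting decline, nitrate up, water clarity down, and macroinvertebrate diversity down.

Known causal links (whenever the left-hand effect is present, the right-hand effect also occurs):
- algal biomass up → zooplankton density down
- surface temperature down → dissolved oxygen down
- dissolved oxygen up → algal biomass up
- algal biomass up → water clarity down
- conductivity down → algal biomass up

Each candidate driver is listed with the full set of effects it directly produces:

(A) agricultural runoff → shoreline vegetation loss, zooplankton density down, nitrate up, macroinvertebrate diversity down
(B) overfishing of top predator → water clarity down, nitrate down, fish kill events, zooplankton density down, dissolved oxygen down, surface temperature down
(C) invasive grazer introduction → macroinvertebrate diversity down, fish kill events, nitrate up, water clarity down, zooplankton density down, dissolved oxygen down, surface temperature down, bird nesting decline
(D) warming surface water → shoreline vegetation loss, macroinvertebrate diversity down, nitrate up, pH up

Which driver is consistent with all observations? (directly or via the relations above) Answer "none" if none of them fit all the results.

For each candidate, compare predicted effects to what was observed:
(A) agricultural runoff — does not account for algal biomass up, fish kill events, dissolved oxygen down, bird nesting decline, water clarity down
(B) overfishing of top predator — fails on algal biomass up, bird nesting decline, nitrate up, macroinvertebrate diversity down (predicts nitrate down, not nitrate up)
(C) invasive grazer introduction — algal biomass up ✗; fish kill events ✓; dissolved oxygen down ✓; zooplankton density down ✓; bird nesting decline ✓; nitrate up ✓; water clarity down ✓; macroinvertebrate diversity down ✓
(D) warming surface water — does not account for algal biomass up, fish kill events, dissolved oxygen down, zooplankton density down, bird nesting decline, water clarity down
No candidate is consistent with all observations.

none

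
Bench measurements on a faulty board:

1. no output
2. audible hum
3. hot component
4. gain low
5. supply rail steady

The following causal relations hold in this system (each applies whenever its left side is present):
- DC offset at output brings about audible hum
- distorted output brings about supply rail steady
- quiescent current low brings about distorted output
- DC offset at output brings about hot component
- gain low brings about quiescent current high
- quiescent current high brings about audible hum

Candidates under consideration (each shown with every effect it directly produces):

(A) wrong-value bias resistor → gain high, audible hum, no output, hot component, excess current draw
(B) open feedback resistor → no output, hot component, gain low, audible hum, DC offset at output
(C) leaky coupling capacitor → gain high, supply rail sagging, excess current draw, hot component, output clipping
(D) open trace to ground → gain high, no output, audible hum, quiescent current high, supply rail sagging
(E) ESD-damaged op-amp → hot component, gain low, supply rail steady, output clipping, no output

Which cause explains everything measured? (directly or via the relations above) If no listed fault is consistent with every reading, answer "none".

For each candidate, compare predicted effects to what was observed:
(A) wrong-value bias resistor — no output yes; audible hum yes; hot component yes; gain low NO; supply rail steady NO
(B) open feedback resistor — does not account for supply rail steady
(C) leaky coupling capacitor — no output NO; audible hum NO; hot component yes; gain low NO; supply rail steady NO
(D) open trace to ground — no output yes; audible hum yes; hot component NO; gain low NO; supply rail steady NO
(E) ESD-damaged op-amp — accounts for every observation (audible hum through gain low → quiescent current high → audible hum)
(E) alone accounts for all the evidence.

E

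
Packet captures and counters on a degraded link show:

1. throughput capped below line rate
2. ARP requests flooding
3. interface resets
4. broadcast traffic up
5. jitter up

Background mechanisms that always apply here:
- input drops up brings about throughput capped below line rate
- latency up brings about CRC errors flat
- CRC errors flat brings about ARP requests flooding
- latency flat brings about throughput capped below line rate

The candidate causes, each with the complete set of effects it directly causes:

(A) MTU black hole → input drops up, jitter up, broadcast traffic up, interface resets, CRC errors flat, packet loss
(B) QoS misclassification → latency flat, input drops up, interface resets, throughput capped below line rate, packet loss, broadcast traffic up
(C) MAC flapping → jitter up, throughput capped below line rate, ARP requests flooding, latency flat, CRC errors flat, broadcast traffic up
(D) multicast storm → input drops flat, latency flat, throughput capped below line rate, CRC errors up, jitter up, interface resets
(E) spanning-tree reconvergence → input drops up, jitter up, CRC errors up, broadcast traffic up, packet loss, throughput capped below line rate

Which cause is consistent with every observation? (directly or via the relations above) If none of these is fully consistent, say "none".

A

For each candidate, compare predicted effects to what was observed:
(A) MTU black hole — throughput capped below line rate ✓ (via input drops up → throughput capped below line rate); ARP requests flooding ✓ (via CRC errors flat → ARP requests flooding); interface resets ✓; broadcast traffic up ✓; jitter up ✓
(B) QoS misclassification — throughput capped below line rate ✓; ARP requests flooding ✗; interface resets ✓; broadcast traffic up ✓; jitter up ✗
(C) MAC flapping — throughput capped below line rate ✓; ARP requests flooding ✓; interface resets ✗; broadcast traffic up ✓; jitter up ✓
(D) multicast storm — throughput capped below line rate ✓; ARP requests flooding ✗; interface resets ✓; broadcast traffic up ✗; jitter up ✓
(E) spanning-tree reconvergence — does not account for ARP requests flooding, interface resets
Only (A) is consistent with every observation.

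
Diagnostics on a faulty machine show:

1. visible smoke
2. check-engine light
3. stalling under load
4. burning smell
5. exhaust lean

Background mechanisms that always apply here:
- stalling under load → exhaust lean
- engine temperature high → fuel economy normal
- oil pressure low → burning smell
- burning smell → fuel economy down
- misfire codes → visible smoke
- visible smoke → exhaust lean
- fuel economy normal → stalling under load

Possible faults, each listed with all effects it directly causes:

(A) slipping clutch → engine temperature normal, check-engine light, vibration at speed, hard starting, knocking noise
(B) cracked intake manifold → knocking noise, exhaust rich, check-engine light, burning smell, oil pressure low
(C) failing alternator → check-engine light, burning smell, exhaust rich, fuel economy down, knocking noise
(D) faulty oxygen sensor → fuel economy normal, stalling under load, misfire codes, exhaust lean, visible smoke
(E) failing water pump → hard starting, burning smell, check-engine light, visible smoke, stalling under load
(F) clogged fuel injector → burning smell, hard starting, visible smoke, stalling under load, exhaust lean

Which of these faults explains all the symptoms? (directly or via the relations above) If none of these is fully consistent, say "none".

E

Testing each hypothesis:
(A) slipping clutch — does not account for visible smoke, stalling under load, burning smell, exhaust lean
(B) cracked intake manifold — fails on visible smoke, stalling under load, exhaust lean (predicts exhaust rich, not exhaust lean)
(C) failing alternator — fails on visible smoke, stalling under load, exhaust lean (predicts exhaust rich, not exhaust lean)
(D) faulty oxygen sensor — does not account for check-engine light, burning smell
(E) failing water pump — visible smoke ✓; check-engine light ✓; stalling under load ✓; burning smell ✓; exhaust lean ✓ (via stalling under load → exhaust lean)
(F) clogged fuel injector — visible smoke ✓; check-engine light ✗; stalling under load ✓; burning smell ✓; exhaust lean ✓
(E) alone accounts for all the evidence.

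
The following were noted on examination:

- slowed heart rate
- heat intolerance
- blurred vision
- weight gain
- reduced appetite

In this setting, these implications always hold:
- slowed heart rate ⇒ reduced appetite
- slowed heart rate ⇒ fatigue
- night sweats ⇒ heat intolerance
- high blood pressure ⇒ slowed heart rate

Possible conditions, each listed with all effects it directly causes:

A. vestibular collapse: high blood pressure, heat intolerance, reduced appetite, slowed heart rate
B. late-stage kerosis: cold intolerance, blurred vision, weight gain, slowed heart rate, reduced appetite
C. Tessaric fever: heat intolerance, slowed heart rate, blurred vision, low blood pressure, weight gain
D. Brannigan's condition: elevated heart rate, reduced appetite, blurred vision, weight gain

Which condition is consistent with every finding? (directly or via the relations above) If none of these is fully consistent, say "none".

C

Testing each hypothesis:
(A) vestibular collapse — does not account for blurred vision, weight gain
(B) late-stage kerosis — fails on heat intolerance (predicts cold intolerance, not heat intolerance)
(C) Tessaric fever — slowed heart rate yes; heat intolerance yes; blurred vision yes; weight gain yes; reduced appetite yes (via slowed heart rate → reduced appetite)
(D) Brannigan's condition — slowed heart rate NO; heat intolerance NO; blurred vision yes; weight gain yes; reduced appetite yes
Only (C) is consistent with every observation.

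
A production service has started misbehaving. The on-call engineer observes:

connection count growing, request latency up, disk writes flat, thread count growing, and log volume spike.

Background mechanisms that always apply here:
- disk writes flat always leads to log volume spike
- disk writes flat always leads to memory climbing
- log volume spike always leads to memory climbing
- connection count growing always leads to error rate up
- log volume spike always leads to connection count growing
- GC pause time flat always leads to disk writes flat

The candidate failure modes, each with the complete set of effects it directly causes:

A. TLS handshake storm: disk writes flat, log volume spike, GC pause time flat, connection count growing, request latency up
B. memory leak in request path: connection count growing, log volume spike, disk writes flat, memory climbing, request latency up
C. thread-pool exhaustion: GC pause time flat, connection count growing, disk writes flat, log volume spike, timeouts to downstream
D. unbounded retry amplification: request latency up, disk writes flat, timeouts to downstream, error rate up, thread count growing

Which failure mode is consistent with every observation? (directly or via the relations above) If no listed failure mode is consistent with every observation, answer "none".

D

Testing each hypothesis:
(A) TLS handshake storm — connection count growing match; request latency up match; disk writes flat match; thread count growing miss; log volume spike match
(B) memory leak in request path — does not account for thread count growing
(C) thread-pool exhaustion — connection count growing match; request latency up miss; disk writes flat match; thread count growing miss; log volume spike match
(D) unbounded retry amplification — accounts for every observation (connection count growing via disk writes flat → log volume spike → connection count growing)
(D) alone accounts for all the evidence.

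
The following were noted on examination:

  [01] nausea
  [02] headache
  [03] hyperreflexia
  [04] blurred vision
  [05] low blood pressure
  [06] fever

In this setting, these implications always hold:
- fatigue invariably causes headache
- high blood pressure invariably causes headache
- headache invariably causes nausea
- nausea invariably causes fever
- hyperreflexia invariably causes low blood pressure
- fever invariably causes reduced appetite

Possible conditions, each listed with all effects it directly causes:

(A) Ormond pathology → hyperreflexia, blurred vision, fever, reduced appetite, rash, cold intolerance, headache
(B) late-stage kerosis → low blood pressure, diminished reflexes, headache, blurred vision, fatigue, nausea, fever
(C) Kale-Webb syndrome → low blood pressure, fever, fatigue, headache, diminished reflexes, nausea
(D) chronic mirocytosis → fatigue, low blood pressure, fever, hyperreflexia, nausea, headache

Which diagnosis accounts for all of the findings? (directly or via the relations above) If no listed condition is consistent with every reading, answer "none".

Testing each hypothesis:
(A) Ormond pathology — nausea yes (through headache → nausea); headache yes; hyperreflexia yes; blurred vision yes; low blood pressure yes (through hyperreflexia → low blood pressure); fever yes
(B) late-stage kerosis — fails on hyperreflexia (predicts diminished reflexes, not hyperreflexia)
(C) Kale-Webb syndrome — nausea yes; headache yes; hyperreflexia NO; blurred vision NO; low blood pressure yes; fever yes
(D) chronic mirocytosis — nausea yes; headache yes; hyperreflexia yes; blurred vision NO; low blood pressure yes; fever yes
(A) is the only candidate with no mismatches.

A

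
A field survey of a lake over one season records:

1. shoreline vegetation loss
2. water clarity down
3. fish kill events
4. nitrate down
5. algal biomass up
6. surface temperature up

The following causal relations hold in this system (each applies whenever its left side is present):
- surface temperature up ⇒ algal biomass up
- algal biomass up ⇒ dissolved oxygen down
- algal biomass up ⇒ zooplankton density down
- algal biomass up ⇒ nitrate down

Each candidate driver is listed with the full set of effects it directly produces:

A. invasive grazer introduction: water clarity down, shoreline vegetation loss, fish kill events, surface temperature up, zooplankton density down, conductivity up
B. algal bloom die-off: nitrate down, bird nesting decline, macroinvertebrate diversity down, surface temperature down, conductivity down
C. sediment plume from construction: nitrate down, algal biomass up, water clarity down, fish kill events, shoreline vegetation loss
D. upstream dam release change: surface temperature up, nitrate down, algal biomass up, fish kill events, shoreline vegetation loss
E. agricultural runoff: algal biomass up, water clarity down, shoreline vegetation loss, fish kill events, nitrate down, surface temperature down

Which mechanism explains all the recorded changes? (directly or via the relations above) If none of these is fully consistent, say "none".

A

Checking each candidate against the observations:
(A) invasive grazer introduction — accounts for every observation (nitrate down via surface temperature up → algal biomass up → nitrate down)
(B) algal bloom die-off — shoreline vegetation loss miss; water clarity down miss; fish kill events miss; nitrate down match; algal biomass up miss; surface temperature up miss
(C) sediment plume from construction — does not account for surface temperature up
(D) upstream dam release change — does not account for water clarity down
(E) agricultural runoff — fails on surface temperature up (predicts surface temperature down, not surface temperature up)
Only (A) is consistent with every observation.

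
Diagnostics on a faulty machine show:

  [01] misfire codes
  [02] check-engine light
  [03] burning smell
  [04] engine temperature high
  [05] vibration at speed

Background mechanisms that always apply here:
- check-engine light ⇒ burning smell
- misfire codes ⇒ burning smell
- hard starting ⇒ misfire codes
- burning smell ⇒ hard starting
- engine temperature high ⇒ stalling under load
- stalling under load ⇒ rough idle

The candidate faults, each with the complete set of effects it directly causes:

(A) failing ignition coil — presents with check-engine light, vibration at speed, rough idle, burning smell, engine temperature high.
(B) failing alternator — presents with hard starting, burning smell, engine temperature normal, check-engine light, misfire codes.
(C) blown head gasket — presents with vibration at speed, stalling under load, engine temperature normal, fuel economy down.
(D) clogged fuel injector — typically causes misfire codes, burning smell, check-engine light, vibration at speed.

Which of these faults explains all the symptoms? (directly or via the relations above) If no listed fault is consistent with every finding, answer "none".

Per-candidate check:
(A) failing ignition coil — misfire codes yes (through burning smell → hard starting → misfire codes); check-engine light yes; burning smell yes; engine temperature high yes; vibration at speed yes
(B) failing alternator — misfire codes yes; check-engine light yes; burning smell yes; engine temperature high NO; vibration at speed NO
(C) blown head gasket — misfire codes NO; check-engine light NO; burning smell NO; engine temperature high NO; vibration at speed yes
(D) clogged fuel injector — does not account for engine temperature high
(A) is the only candidate with no mismatches.

A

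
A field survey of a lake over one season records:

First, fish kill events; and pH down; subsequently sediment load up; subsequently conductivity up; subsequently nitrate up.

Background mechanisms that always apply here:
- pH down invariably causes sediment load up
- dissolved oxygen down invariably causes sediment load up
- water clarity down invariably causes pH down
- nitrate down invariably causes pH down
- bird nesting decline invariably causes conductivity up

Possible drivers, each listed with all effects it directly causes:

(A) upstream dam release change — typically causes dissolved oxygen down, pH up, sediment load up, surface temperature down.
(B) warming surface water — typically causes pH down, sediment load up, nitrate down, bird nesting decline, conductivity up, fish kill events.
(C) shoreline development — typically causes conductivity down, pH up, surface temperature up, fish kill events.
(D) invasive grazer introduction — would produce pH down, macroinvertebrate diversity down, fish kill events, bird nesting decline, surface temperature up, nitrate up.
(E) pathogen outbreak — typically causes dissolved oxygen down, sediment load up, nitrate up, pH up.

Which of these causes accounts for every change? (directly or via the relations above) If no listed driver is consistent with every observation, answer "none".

Checking each candidate against the observations:
(A) upstream dam release change — fish kill events NO; pH down NO; sediment load up yes; conductivity up NO; nitrate up NO
(B) warming surface water — fish kill events yes; pH down yes; sediment load up yes; conductivity up yes; nitrate up NO
(C) shoreline development — fish kill events yes; pH down NO; sediment load up NO; conductivity up NO; nitrate up NO
(D) invasive grazer introduction — fish kill events yes; pH down yes; sediment load up yes (through pH down → sediment load up); conductivity up yes (through bird nesting decline → conductivity up); nitrate up yes
(E) pathogen outbreak — fails on fish kill events, pH down, conductivity up (predicts pH up, not pH down)
(D) is the only candidate with no mismatches.

D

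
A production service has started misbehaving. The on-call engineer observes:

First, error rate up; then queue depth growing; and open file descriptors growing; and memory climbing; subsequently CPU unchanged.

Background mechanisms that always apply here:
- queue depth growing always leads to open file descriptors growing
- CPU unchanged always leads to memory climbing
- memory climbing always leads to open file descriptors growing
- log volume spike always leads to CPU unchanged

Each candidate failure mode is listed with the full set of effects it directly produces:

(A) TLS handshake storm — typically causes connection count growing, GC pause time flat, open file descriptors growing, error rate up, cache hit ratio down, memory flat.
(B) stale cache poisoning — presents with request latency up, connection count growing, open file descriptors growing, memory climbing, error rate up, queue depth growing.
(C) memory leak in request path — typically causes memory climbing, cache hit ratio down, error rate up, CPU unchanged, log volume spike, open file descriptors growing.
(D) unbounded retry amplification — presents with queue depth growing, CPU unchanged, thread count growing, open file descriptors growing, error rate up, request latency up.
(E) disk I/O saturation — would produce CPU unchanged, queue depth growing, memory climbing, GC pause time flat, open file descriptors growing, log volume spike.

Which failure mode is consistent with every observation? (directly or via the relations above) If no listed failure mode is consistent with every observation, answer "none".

Checking each candidate against the observations:
(A) TLS handshake storm — error rate up match; queue depth growing miss; open file descriptors growing match; memory climbing miss; CPU unchanged miss
(B) stale cache poisoning — does not account for CPU unchanged
(C) memory leak in request path — error rate up match; queue depth growing miss; open file descriptors growing match; memory climbing match; CPU unchanged match
(D) unbounded retry amplification — error rate up match; queue depth growing match; open file descriptors growing match; memory climbing match (by CPU unchanged → memory climbing); CPU unchanged match
(E) disk I/O saturation — does not account for error rate up
Only (D) is consistent with every observation.

D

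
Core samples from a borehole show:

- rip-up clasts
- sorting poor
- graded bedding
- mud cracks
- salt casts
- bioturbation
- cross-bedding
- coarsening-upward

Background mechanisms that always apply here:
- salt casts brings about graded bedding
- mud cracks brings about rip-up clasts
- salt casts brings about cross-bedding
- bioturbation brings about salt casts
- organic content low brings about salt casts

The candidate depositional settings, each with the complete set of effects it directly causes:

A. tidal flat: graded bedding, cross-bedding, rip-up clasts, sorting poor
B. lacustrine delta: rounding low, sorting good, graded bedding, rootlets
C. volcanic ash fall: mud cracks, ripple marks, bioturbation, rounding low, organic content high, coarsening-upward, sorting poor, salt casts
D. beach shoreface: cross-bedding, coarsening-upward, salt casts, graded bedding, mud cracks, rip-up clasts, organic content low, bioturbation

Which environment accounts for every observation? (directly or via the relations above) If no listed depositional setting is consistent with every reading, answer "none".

Per-candidate check:
(A) tidal flat — rip-up clasts yes; sorting poor yes; graded bedding yes; mud cracks NO; salt casts NO; bioturbation NO; cross-bedding yes; coarsening-upward NO
(B) lacustrine delta — rip-up clasts NO; sorting poor NO; graded bedding yes; mud cracks NO; salt casts NO; bioturbation NO; cross-bedding NO; coarsening-upward NO
(C) volcanic ash fall — rip-up clasts yes (through mud cracks → rip-up clasts); sorting poor yes; graded bedding yes (through salt casts → graded bedding); mud cracks yes; salt casts yes; bioturbation yes; cross-bedding yes (through salt casts → cross-bedding); coarsening-upward yes
(D) beach shoreface — rip-up clasts yes; sorting poor NO; graded bedding yes; mud cracks yes; salt casts yes; bioturbation yes; cross-bedding yes; coarsening-upward yes
(C) is the only candidate with no mismatches.

C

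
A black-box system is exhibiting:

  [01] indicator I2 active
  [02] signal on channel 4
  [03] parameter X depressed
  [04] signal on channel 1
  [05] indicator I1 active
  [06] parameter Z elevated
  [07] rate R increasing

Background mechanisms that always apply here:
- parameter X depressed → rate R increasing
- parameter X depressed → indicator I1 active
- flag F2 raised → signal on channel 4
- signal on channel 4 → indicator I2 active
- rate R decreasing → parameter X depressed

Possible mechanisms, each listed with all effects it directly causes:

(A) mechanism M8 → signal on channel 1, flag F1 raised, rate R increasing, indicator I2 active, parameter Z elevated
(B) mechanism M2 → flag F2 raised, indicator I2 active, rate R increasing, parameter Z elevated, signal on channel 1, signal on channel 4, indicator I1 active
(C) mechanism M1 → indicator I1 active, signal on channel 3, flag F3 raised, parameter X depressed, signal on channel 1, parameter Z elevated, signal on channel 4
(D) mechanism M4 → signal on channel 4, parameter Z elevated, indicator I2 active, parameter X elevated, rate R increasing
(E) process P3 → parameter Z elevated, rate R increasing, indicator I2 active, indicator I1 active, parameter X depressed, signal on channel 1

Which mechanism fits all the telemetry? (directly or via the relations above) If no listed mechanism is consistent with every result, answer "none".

Testing each hypothesis:
(A) mechanism M8 — does not account for signal on channel 4, parameter X depressed, indicator I1 active
(B) mechanism M2 — indicator I2 active match; signal on channel 4 match; parameter X depressed miss; signal on channel 1 match; indicator I1 active match; parameter Z elevated match; rate R increasing match
(C) mechanism M1 — indicator I2 active match (via signal on channel 4 → indicator I2 active); signal on channel 4 match; parameter X depressed match; signal on channel 1 match; indicator I1 active match; parameter Z elevated match; rate R increasing match (via parameter X depressed → rate R increasing)
(D) mechanism M4 — fails on parameter X depressed, signal on channel 1, indicator I1 active (predicts parameter X elevated, not parameter X depressed)
(E) process P3 — does not account for signal on channel 4
(C) is the only candidate with no mismatches.

C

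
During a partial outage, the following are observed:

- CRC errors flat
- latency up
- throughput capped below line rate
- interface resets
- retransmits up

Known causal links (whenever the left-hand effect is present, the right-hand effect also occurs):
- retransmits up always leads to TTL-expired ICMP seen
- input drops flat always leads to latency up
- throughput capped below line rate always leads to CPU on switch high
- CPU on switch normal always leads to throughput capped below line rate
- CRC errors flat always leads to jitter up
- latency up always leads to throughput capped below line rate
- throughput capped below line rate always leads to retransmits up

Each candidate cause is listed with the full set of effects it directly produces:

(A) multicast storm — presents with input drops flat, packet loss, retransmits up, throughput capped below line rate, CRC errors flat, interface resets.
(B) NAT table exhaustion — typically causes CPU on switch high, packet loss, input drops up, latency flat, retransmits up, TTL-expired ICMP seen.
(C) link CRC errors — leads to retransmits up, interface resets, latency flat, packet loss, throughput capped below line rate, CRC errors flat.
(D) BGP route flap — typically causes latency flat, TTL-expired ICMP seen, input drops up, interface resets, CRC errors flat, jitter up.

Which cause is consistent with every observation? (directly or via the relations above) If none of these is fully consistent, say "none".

For each candidate, compare predicted effects to what was observed:
(A) multicast storm — CRC errors flat yes; latency up yes (through input drops flat → latency up); throughput capped below line rate yes; interface resets yes; retransmits up yes
(B) NAT table exhaustion — fails on CRC errors flat, latency up, throughput capped below line rate, interface resets (predicts latency flat, not latency up)
(C) link CRC errors — fails on latency up (predicts latency flat, not latency up)
(D) BGP route flap — CRC errors flat yes; latency up NO; throughput capped below line rate NO; interface resets yes; retransmits up NO
Only (A) is consistent with every observation.

A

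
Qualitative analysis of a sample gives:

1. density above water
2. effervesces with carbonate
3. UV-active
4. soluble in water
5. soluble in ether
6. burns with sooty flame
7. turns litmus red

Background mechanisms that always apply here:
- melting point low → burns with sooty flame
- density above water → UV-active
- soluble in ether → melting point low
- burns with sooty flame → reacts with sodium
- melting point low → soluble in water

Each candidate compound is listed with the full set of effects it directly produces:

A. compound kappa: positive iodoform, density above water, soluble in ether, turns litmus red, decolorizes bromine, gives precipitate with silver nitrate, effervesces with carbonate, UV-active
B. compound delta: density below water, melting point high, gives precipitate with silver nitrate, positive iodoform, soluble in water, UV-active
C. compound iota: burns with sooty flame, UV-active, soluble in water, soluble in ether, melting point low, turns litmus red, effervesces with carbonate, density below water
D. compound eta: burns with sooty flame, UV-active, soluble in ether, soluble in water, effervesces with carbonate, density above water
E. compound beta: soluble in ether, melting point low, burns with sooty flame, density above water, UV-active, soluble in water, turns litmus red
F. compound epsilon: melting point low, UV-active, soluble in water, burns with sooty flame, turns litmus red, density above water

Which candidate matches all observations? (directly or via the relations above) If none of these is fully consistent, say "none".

Per-candidate check:
(A) compound kappa — accounts for every observation (soluble in water by soluble in ether → melting point low → soluble in water)
(B) compound delta — density above water ✗; effervesces with carbonate ✗; UV-active ✓; soluble in water ✓; soluble in ether ✗; burns with sooty flame ✗; turns litmus red ✗
(C) compound iota — density above water ✗; effervesces with carbonate ✓; UV-active ✓; soluble in water ✓; soluble in ether ✓; burns with sooty flame ✓; turns litmus red ✓
(D) compound eta — does not account for turns litmus red
(E) compound beta — density above water ✓; effervesces with carbonate ✗; UV-active ✓; soluble in water ✓; soluble in ether ✓; burns with sooty flame ✓; turns litmus red ✓
(F) compound epsilon — does not account for effervesces with carbonate, soluble in ether
Only (A) is consistent with every observation.

A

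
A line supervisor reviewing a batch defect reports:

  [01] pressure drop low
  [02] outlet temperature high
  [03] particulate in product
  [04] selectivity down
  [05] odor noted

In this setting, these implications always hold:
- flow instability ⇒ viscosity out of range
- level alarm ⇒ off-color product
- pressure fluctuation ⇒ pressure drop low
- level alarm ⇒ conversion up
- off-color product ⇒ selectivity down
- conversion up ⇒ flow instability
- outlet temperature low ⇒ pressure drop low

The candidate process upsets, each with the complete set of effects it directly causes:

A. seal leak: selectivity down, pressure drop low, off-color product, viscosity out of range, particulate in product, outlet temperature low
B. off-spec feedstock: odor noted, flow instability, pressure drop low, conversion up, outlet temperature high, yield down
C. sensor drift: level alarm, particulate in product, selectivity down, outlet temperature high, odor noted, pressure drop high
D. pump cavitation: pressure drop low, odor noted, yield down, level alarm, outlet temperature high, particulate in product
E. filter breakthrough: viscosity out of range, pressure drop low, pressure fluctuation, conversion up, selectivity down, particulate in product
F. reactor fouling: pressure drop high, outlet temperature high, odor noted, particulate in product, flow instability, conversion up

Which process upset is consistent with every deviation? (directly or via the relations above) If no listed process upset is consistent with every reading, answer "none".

D

Checking each candidate against the observations:
(A) seal leak — fails on outlet temperature high, odor noted (predicts outlet temperature low, not outlet temperature high)
(B) off-spec feedstock — does not account for particulate in product, selectivity down
(C) sensor drift — pressure drop low ✗; outlet temperature high ✓; particulate in product ✓; selectivity down ✓; odor noted ✓
(D) pump cavitation — pressure drop low ✓; outlet temperature high ✓; particulate in product ✓; selectivity down ✓ (through level alarm → off-color product → selectivity down); odor noted ✓
(E) filter breakthrough — does not account for outlet temperature high, odor noted
(F) reactor fouling — fails on pressure drop low, selectivity down (predicts pressure drop high, not pressure drop low)
Only (D) is consistent with every observation.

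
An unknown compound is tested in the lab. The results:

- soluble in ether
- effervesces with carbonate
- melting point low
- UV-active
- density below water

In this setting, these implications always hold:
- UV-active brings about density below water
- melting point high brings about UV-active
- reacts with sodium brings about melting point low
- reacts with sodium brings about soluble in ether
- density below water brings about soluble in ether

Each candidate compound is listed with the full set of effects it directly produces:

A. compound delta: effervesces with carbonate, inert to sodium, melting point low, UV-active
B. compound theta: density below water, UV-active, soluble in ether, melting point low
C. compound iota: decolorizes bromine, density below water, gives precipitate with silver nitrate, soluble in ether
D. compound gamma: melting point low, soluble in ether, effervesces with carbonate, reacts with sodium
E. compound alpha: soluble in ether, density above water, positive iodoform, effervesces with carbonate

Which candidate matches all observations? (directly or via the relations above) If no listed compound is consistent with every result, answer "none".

A

Testing each hypothesis:
(A) compound delta — accounts for every observation (soluble in ether via UV-active → density below water → soluble in ether)
(B) compound theta — does not account for effervesces with carbonate
(C) compound iota — does not account for effervesces with carbonate, melting point low, UV-active
(D) compound gamma — soluble in ether yes; effervesces with carbonate yes; melting point low yes; UV-active NO; density below water NO
(E) compound alpha — fails on melting point low, UV-active, density below water (predicts density above water, not density below water)
Only (A) is consistent with every observation.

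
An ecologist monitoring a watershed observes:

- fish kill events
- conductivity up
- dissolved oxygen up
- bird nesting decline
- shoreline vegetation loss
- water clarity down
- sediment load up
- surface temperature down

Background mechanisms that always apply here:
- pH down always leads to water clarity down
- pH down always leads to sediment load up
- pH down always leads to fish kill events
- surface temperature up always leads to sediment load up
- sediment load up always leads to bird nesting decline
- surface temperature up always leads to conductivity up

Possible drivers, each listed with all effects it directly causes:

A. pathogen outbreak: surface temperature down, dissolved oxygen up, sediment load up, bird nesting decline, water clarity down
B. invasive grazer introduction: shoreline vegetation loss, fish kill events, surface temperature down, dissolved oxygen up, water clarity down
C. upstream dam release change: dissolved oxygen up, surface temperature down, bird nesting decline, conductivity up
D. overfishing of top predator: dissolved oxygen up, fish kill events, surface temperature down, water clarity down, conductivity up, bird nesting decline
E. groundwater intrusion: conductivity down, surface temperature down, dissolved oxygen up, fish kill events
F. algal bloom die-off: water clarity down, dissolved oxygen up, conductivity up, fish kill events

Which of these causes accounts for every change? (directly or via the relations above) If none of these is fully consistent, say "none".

none

Per-candidate check:
(A) pathogen outbreak — does not account for fish kill events, conductivity up, shoreline vegetation loss
(B) invasive grazer introduction — does not account for conductivity up, bird nesting decline, sediment load up
(C) upstream dam release change — does not account for fish kill events, shoreline vegetation loss, water clarity down, sediment load up
(D) overfishing of top predator — does not account for shoreline vegetation loss, sediment load up
(E) groundwater intrusion — fish kill events match; conductivity up miss; dissolved oxygen up match; bird nesting decline miss; shoreline vegetation loss miss; water clarity down miss; sediment load up miss; surface temperature down match
(F) algal bloom die-off — does not account for bird nesting decline, shoreline vegetation loss, sediment load up, surface temperature down
Every candidate fails on at least one observation.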